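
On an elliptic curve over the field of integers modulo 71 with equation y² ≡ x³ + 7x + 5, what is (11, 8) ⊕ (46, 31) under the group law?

(0, 54)

(11, 8) + (46, 31). λ = (31 - 8)/(46 - 11) ≡ 23/35 mod 71. 35⁻¹ ≡ 69 (mod 71) since 35·69 = 2415 ≡ 1, so λ ≡ 25.
  x = λ² - 11 - 46 = 625 - 57 ≡ 0; y = λ·(11 - 0) - 8 ≡ 54. → (0, 54)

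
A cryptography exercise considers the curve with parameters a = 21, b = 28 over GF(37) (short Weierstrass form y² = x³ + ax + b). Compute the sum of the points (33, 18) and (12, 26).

(33, 18) + (12, 26). λ = (26 - 18)/(12 - 33) ≡ 8/16 mod 37. 16⁻¹ ≡ 7 (mod 37), so λ ≡ 19.
  x = λ² - 33 - 12 = 361 - 45 ≡ 20; y = λ·(33 - 20) - 18 ≡ 7. → (20, 7)

(20, 7)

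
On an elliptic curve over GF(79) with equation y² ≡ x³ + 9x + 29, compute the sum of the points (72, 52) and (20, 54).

(75, 18)

(72, 52) + (20, 54). λ = (54 - 52)/(20 - 72) ≡ 2/27 mod 79. 27⁻¹ ≡ 41 (mod 79), so λ ≡ 3.
  x = λ² - 72 - 20 = 9 - 92 ≡ 75; y = λ·(72 - 75) - 52 ≡ 18. → (75, 18)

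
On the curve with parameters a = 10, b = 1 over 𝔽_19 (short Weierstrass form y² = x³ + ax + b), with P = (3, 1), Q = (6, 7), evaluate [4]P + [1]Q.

(15, 7)

First 4P:
Double-and-add on 4 = (100)₂. Start with P = (3, 1) for the leading 1-bit.
double: tangent at (3, 1): λ = (3·3² + 10)/(2·1) ≡ 18/2. 2⁻¹ ≡ 10 (mod 19) since 2·10 = 20 ≡ 1, so λ ≡ 18·10 ≡ 9.
  x = λ² - 3 - 3 = 81 - 6 ≡ 18; y = λ·(3 - 18) - 1 ≡ 16. → (18, 16)
double: tangent at (18, 16): λ = (3·18² + 10)/(2·16) ≡ 13/13. 13⁻¹ ≡ 3 (mod 19), so λ ≡ 13·3 ≡ 1.
  x = λ² - 18 - 18 = 1 - 36 ≡ 3; y = λ·(18 - 3) - 16 ≡ 18. → (3, 18)
4P = (3, 18).
Finally 4P + Q:
(3, 18) + (6, 7). λ = (7 - 18)/(6 - 3) ≡ 8/3 mod 19. 3⁻¹ ≡ 13 (mod 19), so λ ≡ 9.
  x = λ² - 3 - 6 = 81 - 9 ≡ 15; y = λ·(3 - 15) - 18 ≡ 7. → (15, 7)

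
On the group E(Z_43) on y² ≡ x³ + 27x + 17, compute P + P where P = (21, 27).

tangent at (21, 27): λ = (3·21² + 27)/(2·27) ≡ 17/11. 11⁻¹ ≡ 4 (mod 43), so λ ≡ 17·4 ≡ 25.
  x = λ² - 21 - 21 = 625 - 42 ≡ 24; y = λ·(21 - 24) - 27 ≡ 27. → (24, 27)

(24, 27)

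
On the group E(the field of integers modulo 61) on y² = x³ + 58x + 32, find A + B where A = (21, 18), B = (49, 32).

(21, 18) + (49, 32). λ = (32 - 18)/(49 - 21) ≡ 14/28 mod 61. 28⁻¹ ≡ 24 (mod 61) since 28·24 = 672 ≡ 1, so λ ≡ 31.
  x = λ² - 21 - 49 = 961 - 70 ≡ 37; y = λ·(21 - 37) - 18 ≡ 35. → (37, 35)

(37, 35)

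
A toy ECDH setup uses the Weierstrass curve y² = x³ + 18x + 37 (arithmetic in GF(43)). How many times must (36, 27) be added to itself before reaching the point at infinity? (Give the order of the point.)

9

2P: tangent at (36, 27): λ = (3·36² + 18)/(2·27) ≡ 36/11. 11⁻¹ ≡ 4 (mod 43) since 11·4 = 44 ≡ 1, so λ ≡ 36·4 ≡ 15.
  x = λ² - 36 - 36 = 225 - 72 ≡ 24; y = λ·(36 - 24) - 27 ≡ 24. → (24, 24)
3P: (24, 24) + (36, 27). λ = (27 - 24)/(36 - 24) ≡ 3/12 mod 43. 12⁻¹ ≡ 18 (mod 43), so λ ≡ 11.
  x = λ² - 24 - 36 = 121 - 60 ≡ 18; y = λ·(24 - 18) - 24 ≡ 42. → (18, 42)
4P: (18, 42) + (36, 27). λ = (27 - 42)/(36 - 18) ≡ 28/18 mod 43. 18⁻¹ ≡ 12 (mod 43), so λ ≡ 35.
  x = λ² - 18 - 36 = 1225 - 54 ≡ 10; y = λ·(18 - 10) - 42 ≡ 23. → (10, 23)
5P: (10, 23) + (36, 27). λ = (27 - 23)/(36 - 10) ≡ 4/26 mod 43. 26⁻¹ ≡ 5 (mod 43), so λ ≡ 20.
  x = λ² - 10 - 36 = 400 - 46 ≡ 10; y = λ·(10 - 10) - 23 ≡ 20. → (10, 20)
6P: (10, 20) + (36, 27). λ = (27 - 20)/(36 - 10) ≡ 7/26 mod 43. 26⁻¹ ≡ 5 (mod 43) since 26·5 = 130 ≡ 1, so λ ≡ 35.
  x = λ² - 10 - 36 = 1225 - 46 ≡ 18; y = λ·(10 - 18) - 20 ≡ 1. → (18, 1)
7P: (18, 1) + (36, 27). λ = (27 - 1)/(36 - 18) ≡ 26/18 mod 43. 18⁻¹ ≡ 12 (mod 43), so λ ≡ 11.
  x = λ² - 18 - 36 = 121 - 54 ≡ 24; y = λ·(18 - 24) - 1 ≡ 19. → (24, 19)
8P: (24, 19) + (36, 27). λ = (27 - 19)/(36 - 24) ≡ 8/12 mod 43. 12⁻¹ ≡ 18 (mod 43), so λ ≡ 15.
  x = λ² - 24 - 36 = 225 - 60 ≡ 36; y = λ·(24 - 36) - 19 ≡ 16. → (36, 16)
9P: (36, 16) + (36, 27): same x and y₁ ≡ -y₂, so the sum is the point at infinity.
9P = the point at infinity, so the order is 9.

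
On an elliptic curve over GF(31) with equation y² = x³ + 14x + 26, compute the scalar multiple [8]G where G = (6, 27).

(6, 27)

Double-and-add on 8 = (1000)₂. Start with G = (6, 27) for the leading 1-bit.
double: tangent at (6, 27): λ = (3·6² + 14)/(2·27) ≡ 29/23. 23⁻¹ ≡ 27 (mod 31) since 23·27 = 621 ≡ 1, so λ ≡ 29·27 ≡ 8.
  x = λ² - 6 - 6 = 64 - 12 ≡ 21; y = λ·(6 - 21) - 27 ≡ 8. → (21, 8)
double: tangent at (21, 8): λ = (3·21² + 14)/(2·8) ≡ 4/16. 16⁻¹ ≡ 2 (mod 31), so λ ≡ 4·2 ≡ 8.
  x = λ² - 21 - 21 = 64 - 42 ≡ 22; y = λ·(21 - 22) - 8 ≡ 15. → (22, 15)
double: tangent at (22, 15): λ = (3·22² + 14)/(2·15) ≡ 9/30. 30⁻¹ ≡ 30 (mod 31), so λ ≡ 9·30 ≡ 22.
  x = λ² - 22 - 22 = 484 - 44 ≡ 6; y = λ·(22 - 6) - 15 ≡ 27. → (6, 27)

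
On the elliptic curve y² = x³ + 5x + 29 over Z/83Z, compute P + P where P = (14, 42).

tangent at (14, 42): λ = (3·14² + 5)/(2·42) ≡ 12/1. 1⁻¹ ≡ 1 (mod 83), so λ ≡ 12·1 ≡ 12.
  x = λ² - 14 - 14 = 144 - 28 ≡ 33; y = λ·(14 - 33) - 42 ≡ 62. → (33, 62)

(33, 62)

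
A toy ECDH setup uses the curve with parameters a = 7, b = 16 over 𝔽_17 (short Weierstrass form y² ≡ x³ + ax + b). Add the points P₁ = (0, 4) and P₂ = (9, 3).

(12, 3)

(0, 4) + (9, 3). λ = (3 - 4)/(9 - 0) ≡ 16/9 mod 17. 9⁻¹ ≡ 2 (mod 17), so λ ≡ 15.
  x = λ² - 0 - 9 = 225 - 9 ≡ 12; y = λ·(0 - 12) - 4 ≡ 3. → (12, 3)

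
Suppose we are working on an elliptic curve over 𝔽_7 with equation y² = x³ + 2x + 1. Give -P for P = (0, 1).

(0, 6)

-(0, 1) = (0, -1 mod 7) = (0, 6).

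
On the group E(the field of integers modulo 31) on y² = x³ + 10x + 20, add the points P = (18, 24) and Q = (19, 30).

(18, 24) + (19, 30). λ = (30 - 24)/(19 - 18) ≡ 6/1 mod 31. 1⁻¹ ≡ 1 (mod 31), so λ ≡ 6.
  x = λ² - 18 - 19 = 36 - 37 ≡ 30; y = λ·(18 - 30) - 24 ≡ 28. → (30, 28)

(30, 28)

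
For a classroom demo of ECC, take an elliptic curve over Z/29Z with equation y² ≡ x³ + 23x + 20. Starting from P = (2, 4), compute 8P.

Repeated addition: build up to 8P.
2P: tangent at (2, 4): λ = (3·2² + 23)/(2·4) ≡ 6/8. 8⁻¹ ≡ 11 (mod 29) since 8·11 = 88 ≡ 1, so λ ≡ 6·11 ≡ 8.
  x = λ² - 2 - 2 = 64 - 4 ≡ 2; y = λ·(2 - 2) - 4 ≡ 25. → (2, 25)
3P: (2, 25) + (2, 4): same x and y₁ ≡ -y₂, so the sum is ∞.
4P: ∞ + (2, 4) = (2, 4) (identity).
5P: tangent at (2, 4): λ = (3·2² + 23)/(2·4) ≡ 6/8. 8⁻¹ ≡ 11 (mod 29) since 8·11 = 88 ≡ 1, so λ ≡ 6·11 ≡ 8.
  x = λ² - 2 - 2 = 64 - 4 ≡ 2; y = λ·(2 - 2) - 4 ≡ 25. → (2, 25)
6P: (2, 25) + (2, 4): same x and y₁ ≡ -y₂, so the sum is ∞.
7P: ∞ + (2, 4) = (2, 4) (identity).
8P: tangent at (2, 4): λ = (3·2² + 23)/(2·4) ≡ 6/8. 8⁻¹ ≡ 11 (mod 29) since 8·11 = 88 ≡ 1, so λ ≡ 6·11 ≡ 8.
  x = λ² - 2 - 2 = 64 - 4 ≡ 2; y = λ·(2 - 2) - 4 ≡ 25. → (2, 25)

(2, 25)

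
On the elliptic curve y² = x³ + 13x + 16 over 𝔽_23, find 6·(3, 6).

(3, 6)

Write Q = (3, 6).
Repeated addition: build up to 6Q.
2Q: tangent at (3, 6): λ = (3·3² + 13)/(2·6) ≡ 17/12. 12⁻¹ ≡ 2 (mod 23), so λ ≡ 17·2 ≡ 11.
  x = λ² - 3 - 3 = 121 - 6 ≡ 0; y = λ·(3 - 0) - 6 ≡ 4. → (0, 4)
3Q: (0, 4) + (3, 6). λ = (6 - 4)/(3 - 0) ≡ 2/3 mod 23. 3⁻¹ ≡ 8 (mod 23), so λ ≡ 16.
  x = λ² - 0 - 3 = 256 - 3 ≡ 0; y = λ·(0 - 0) - 4 ≡ 19. → (0, 19)
4Q: (0, 19) + (3, 6). λ = (6 - 19)/(3 - 0) ≡ 10/3 mod 23. 3⁻¹ ≡ 8 (mod 23) since 3·8 = 24 ≡ 1, so λ ≡ 11.
  x = λ² - 0 - 3 = 121 - 3 ≡ 3; y = λ·(0 - 3) - 19 ≡ 17. → (3, 17)
5Q: (3, 17) + (3, 6): same x and y₁ ≡ -y₂, so the sum is 𝒪.
6Q: 𝒪 + (3, 6) = (3, 6) (identity).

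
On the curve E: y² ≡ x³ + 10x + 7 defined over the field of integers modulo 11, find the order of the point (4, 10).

9

2P: tangent at (4, 10): λ = (3·4² + 10)/(2·10) ≡ 3/9. 9⁻¹ ≡ 5 (mod 11) since 9·5 = 45 ≡ 1, so λ ≡ 3·5 ≡ 4.
  x = λ² - 4 - 4 = 16 - 8 ≡ 8; y = λ·(4 - 8) - 10 ≡ 7. → (8, 7)
3P: (8, 7) + (4, 10). λ = (10 - 7)/(4 - 8) ≡ 3/7 mod 11. 7⁻¹ ≡ 8 (mod 11), so λ ≡ 2.
  x = λ² - 8 - 4 = 4 - 12 ≡ 3; y = λ·(8 - 3) - 7 ≡ 3. → (3, 3)
4P: (3, 3) + (4, 10). λ = (10 - 3)/(4 - 3) ≡ 7/1 mod 11. 1⁻¹ ≡ 1 (mod 11) since 1·1 = 1 ≡ 1, so λ ≡ 7.
  x = λ² - 3 - 4 = 49 - 7 ≡ 9; y = λ·(3 - 9) - 3 ≡ 10. → (9, 10)
5P: (9, 10) + (4, 10). λ = (10 - 10)/(4 - 9) ≡ 0/6 mod 11. 6⁻¹ ≡ 2 (mod 11), so λ ≡ 0.
  x = λ² - 9 - 4 = 0 - 13 ≡ 9; y = λ·(9 - 9) - 10 ≡ 1. → (9, 1)
6P: (9, 1) + (4, 10). λ = (10 - 1)/(4 - 9) ≡ 9/6 mod 11. 6⁻¹ ≡ 2 (mod 11) since 6·2 = 12 ≡ 1, so λ ≡ 7.
  x = λ² - 9 - 4 = 49 - 13 ≡ 3; y = λ·(9 - 3) - 1 ≡ 8. → (3, 8)
7P: (3, 8) + (4, 10). λ = (10 - 8)/(4 - 3) ≡ 2/1 mod 11. 1⁻¹ ≡ 1 (mod 11) since 1·1 = 1 ≡ 1, so λ ≡ 2.
  x = λ² - 3 - 4 = 4 - 7 ≡ 8; y = λ·(3 - 8) - 8 ≡ 4. → (8, 4)
8P: (8, 4) + (4, 10). λ = (10 - 4)/(4 - 8) ≡ 6/7 mod 11. 7⁻¹ ≡ 8 (mod 11) since 7·8 = 56 ≡ 1, so λ ≡ 4.
  x = λ² - 8 - 4 = 16 - 12 ≡ 4; y = λ·(8 - 4) - 4 ≡ 1. → (4, 1)
9P: (4, 1) + (4, 10): same x and y₁ ≡ -y₂, so the sum is 𝒪.
9P = 𝒪, so the order is 9.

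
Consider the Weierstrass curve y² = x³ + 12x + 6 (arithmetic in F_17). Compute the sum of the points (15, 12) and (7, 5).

(15, 12) + (7, 5). λ = (5 - 12)/(7 - 15) ≡ 10/9 mod 17. 9⁻¹ ≡ 2 (mod 17) since 9·2 = 18 ≡ 1, so λ ≡ 3.
  x = λ² - 15 - 7 = 9 - 22 ≡ 4; y = λ·(15 - 4) - 12 ≡ 4. → (4, 4)

(4, 4)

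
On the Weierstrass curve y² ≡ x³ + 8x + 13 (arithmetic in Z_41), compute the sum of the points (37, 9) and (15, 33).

(37, 9) + (15, 33). λ = (33 - 9)/(15 - 37) ≡ 24/19 mod 41. 19⁻¹ ≡ 13 (mod 41), so λ ≡ 25.
  x = λ² - 37 - 15 = 625 - 52 ≡ 40; y = λ·(37 - 40) - 9 ≡ 39. → (40, 39)

(40, 39)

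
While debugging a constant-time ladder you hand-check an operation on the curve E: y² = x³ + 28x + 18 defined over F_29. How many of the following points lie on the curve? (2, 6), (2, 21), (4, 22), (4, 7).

(2, 6): 6² ≡ 7, rhs ≡ 24 → off.
(2, 21): 21² ≡ 6, rhs ≡ 24 → off.
(4, 22): 22² ≡ 20, rhs ≡ 20 → on.
(4, 7): 7² ≡ 20, rhs ≡ 20 → on.

2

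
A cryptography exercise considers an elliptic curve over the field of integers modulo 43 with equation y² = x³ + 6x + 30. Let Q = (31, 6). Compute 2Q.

(34, 35)

tangent at (31, 6): λ = (3·31² + 6)/(2·6) ≡ 8/12. 12⁻¹ ≡ 18 (mod 43), so λ ≡ 8·18 ≡ 15.
  x = λ² - 31 - 31 = 225 - 62 ≡ 34; y = λ·(31 - 34) - 6 ≡ 35. → (34, 35)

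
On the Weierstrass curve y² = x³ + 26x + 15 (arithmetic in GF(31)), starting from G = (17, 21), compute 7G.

Repeated addition: build up to 7G.
2G: tangent at (17, 21): λ = (3·17² + 26)/(2·21) ≡ 25/11. 11⁻¹ ≡ 17 (mod 31), so λ ≡ 25·17 ≡ 22.
  x = λ² - 17 - 17 = 484 - 34 ≡ 16; y = λ·(17 - 16) - 21 ≡ 1. → (16, 1)
3G: (16, 1) + (17, 21). λ = (21 - 1)/(17 - 16) ≡ 20/1 mod 31. 1⁻¹ ≡ 1 (mod 31) since 1·1 = 1 ≡ 1, so λ ≡ 20.
  x = λ² - 16 - 17 = 400 - 33 ≡ 26; y = λ·(16 - 26) - 1 ≡ 16. → (26, 16)
4G: (26, 16) + (17, 21). λ = (21 - 16)/(17 - 26) ≡ 5/22 mod 31. 22⁻¹ ≡ 24 (mod 31), so λ ≡ 27.
  x = λ² - 26 - 17 = 729 - 43 ≡ 4; y = λ·(26 - 4) - 16 ≡ 20. → (4, 20)
5G: (4, 20) + (17, 21). λ = (21 - 20)/(17 - 4) ≡ 1/13 mod 31. 13⁻¹ ≡ 12 (mod 31) since 13·12 = 156 ≡ 1, so λ ≡ 12.
  x = λ² - 4 - 17 = 144 - 21 ≡ 30; y = λ·(4 - 30) - 20 ≡ 9. → (30, 9)
6G: (30, 9) + (17, 21). λ = (21 - 9)/(17 - 30) ≡ 12/18 mod 31. 18⁻¹ ≡ 19 (mod 31), so λ ≡ 11.
  x = λ² - 30 - 17 = 121 - 47 ≡ 12; y = λ·(30 - 12) - 9 ≡ 3. → (12, 3)
7G: (12, 3) + (17, 21). λ = (21 - 3)/(17 - 12) ≡ 18/5 mod 31. 5⁻¹ ≡ 25 (mod 31), so λ ≡ 16.
  x = λ² - 12 - 17 = 256 - 29 ≡ 10; y = λ·(12 - 10) - 3 ≡ 29. → (10, 29)

(10, 29)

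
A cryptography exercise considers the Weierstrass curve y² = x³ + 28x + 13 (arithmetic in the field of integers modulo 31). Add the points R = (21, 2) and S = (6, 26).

(21, 2) + (6, 26). λ = (26 - 2)/(6 - 21) ≡ 24/16 mod 31. 16⁻¹ ≡ 2 (mod 31) since 16·2 = 32 ≡ 1, so λ ≡ 17.
  x = λ² - 21 - 6 = 289 - 27 ≡ 14; y = λ·(21 - 14) - 2 ≡ 24. → (14, 24)

(14, 24)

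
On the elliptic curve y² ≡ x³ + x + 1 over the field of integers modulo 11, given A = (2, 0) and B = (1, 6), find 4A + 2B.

First 4A:
Double-and-add on 4 = (100)₂. Start with A = (2, 0) for the leading 1-bit.
double: (2, 0) + (2, 0): same x and y₁ ≡ -y₂, so the sum is O.
double: O + O = O (identity).
4A = O.
Next 2B:
Repeated addition: build up to 2B.
2B: tangent at (1, 6): λ = (3·1² + 1)/(2·6) ≡ 4/1. 1⁻¹ ≡ 1 (mod 11), so λ ≡ 4·1 ≡ 4.
  x = λ² - 1 - 1 = 16 - 2 ≡ 3; y = λ·(1 - 3) - 6 ≡ 8. → (3, 8)
2B = (3, 8).
Finally 4A + 2B:
O + (3, 8) = (3, 8) (identity).

(3, 8)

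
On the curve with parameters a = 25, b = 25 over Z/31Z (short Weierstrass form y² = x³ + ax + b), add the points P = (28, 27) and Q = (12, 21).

(11, 22)

(28, 27) + (12, 21). λ = (21 - 27)/(12 - 28) ≡ 25/15 mod 31. 15⁻¹ ≡ 29 (mod 31) since 15·29 = 435 ≡ 1, so λ ≡ 12.
  x = λ² - 28 - 12 = 144 - 40 ≡ 11; y = λ·(28 - 11) - 27 ≡ 22. → (11, 22)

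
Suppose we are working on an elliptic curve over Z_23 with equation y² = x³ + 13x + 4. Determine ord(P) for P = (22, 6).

9

2P: tangent at (22, 6): λ = (3·22² + 13)/(2·6) ≡ 16/12. 12⁻¹ ≡ 2 (mod 23) since 12·2 = 24 ≡ 1, so λ ≡ 16·2 ≡ 9.
  x = λ² - 22 - 22 = 81 - 44 ≡ 14; y = λ·(22 - 14) - 6 ≡ 20. → (14, 20)
3P: (14, 20) + (22, 6). λ = (6 - 20)/(22 - 14) ≡ 9/8 mod 23. 8⁻¹ ≡ 3 (mod 23), so λ ≡ 4.
  x = λ² - 14 - 22 = 16 - 36 ≡ 3; y = λ·(14 - 3) - 20 ≡ 1. → (3, 1)
4P: (3, 1) + (22, 6). λ = (6 - 1)/(22 - 3) ≡ 5/19 mod 23. 19⁻¹ ≡ 17 (mod 23), so λ ≡ 16.
  x = λ² - 3 - 22 = 256 - 25 ≡ 1; y = λ·(3 - 1) - 1 ≡ 8. → (1, 8)
5P: (1, 8) + (22, 6). λ = (6 - 8)/(22 - 1) ≡ 21/21 mod 23. 21⁻¹ ≡ 11 (mod 23), so λ ≡ 1.
  x = λ² - 1 - 22 = 1 - 23 ≡ 1; y = λ·(1 - 1) - 8 ≡ 15. → (1, 15)
6P: (1, 15) + (22, 6). λ = (6 - 15)/(22 - 1) ≡ 14/21 mod 23. 21⁻¹ ≡ 11 (mod 23), so λ ≡ 16.
  x = λ² - 1 - 22 = 256 - 23 ≡ 3; y = λ·(1 - 3) - 15 ≡ 22. → (3, 22)
7P: (3, 22) + (22, 6). λ = (6 - 22)/(22 - 3) ≡ 7/19 mod 23. 19⁻¹ ≡ 17 (mod 23), so λ ≡ 4.
  x = λ² - 3 - 22 = 16 - 25 ≡ 14; y = λ·(3 - 14) - 22 ≡ 3. → (14, 3)
8P: (14, 3) + (22, 6). λ = (6 - 3)/(22 - 14) ≡ 3/8 mod 23. 8⁻¹ ≡ 3 (mod 23) since 8·3 = 24 ≡ 1, so λ ≡ 9.
  x = λ² - 14 - 22 = 81 - 36 ≡ 22; y = λ·(14 - 22) - 3 ≡ 17. → (22, 17)
9P: (22, 17) + (22, 6): same x and y₁ ≡ -y₂, so the sum is the point at infinity.
9P = the point at infinity, so the order is 9.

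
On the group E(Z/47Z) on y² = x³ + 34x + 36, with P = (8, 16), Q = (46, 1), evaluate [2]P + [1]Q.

First 2P:
Repeated addition: build up to 2P.
2P: tangent at (8, 16): λ = (3·8² + 34)/(2·16) ≡ 38/32. 32⁻¹ ≡ 25 (mod 47) since 32·25 = 800 ≡ 1, so λ ≡ 38·25 ≡ 10.
  x = λ² - 8 - 8 = 100 - 16 ≡ 37; y = λ·(8 - 37) - 16 ≡ 23. → (37, 23)
2P = (37, 23).
Finally 2P + Q:
(37, 23) + (46, 1). λ = (1 - 23)/(46 - 37) ≡ 25/9 mod 47. 9⁻¹ ≡ 21 (mod 47), so λ ≡ 8.
  x = λ² - 37 - 46 = 64 - 83 ≡ 28; y = λ·(37 - 28) - 23 ≡ 2. → (28, 2)

(28, 2)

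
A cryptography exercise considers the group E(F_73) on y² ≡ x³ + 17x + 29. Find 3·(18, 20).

(26, 4)

Write P = (18, 20).
Repeated addition: build up to 3P.
2P: tangent at (18, 20): λ = (3·18² + 17)/(2·20) ≡ 40/40. 40⁻¹ ≡ 42 (mod 73) since 40·42 = 1680 ≡ 1, so λ ≡ 40·42 ≡ 1.
  x = λ² - 18 - 18 = 1 - 36 ≡ 38; y = λ·(18 - 38) - 20 ≡ 33. → (38, 33)
3P: (38, 33) + (18, 20). λ = (20 - 33)/(18 - 38) ≡ 60/53 mod 73. 53⁻¹ ≡ 62 (mod 73), so λ ≡ 70.
  x = λ² - 38 - 18 = 4900 - 56 ≡ 26; y = λ·(38 - 26) - 33 ≡ 4. → (26, 4)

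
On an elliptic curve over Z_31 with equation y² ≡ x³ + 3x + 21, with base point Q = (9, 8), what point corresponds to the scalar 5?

(4, 2)

Double-and-add on 5 = (101)₂. Start with Q = (9, 8) for the leading 1-bit.
double: tangent at (9, 8): λ = (3·9² + 3)/(2·8) ≡ 29/16. 16⁻¹ ≡ 2 (mod 31), so λ ≡ 29·2 ≡ 27.
  x = λ² - 9 - 9 = 729 - 18 ≡ 29; y = λ·(9 - 29) - 8 ≡ 10. → (29, 10)
double: tangent at (29, 10): λ = (3·29² + 3)/(2·10) ≡ 15/20. 20⁻¹ ≡ 14 (mod 31) since 20·14 = 280 ≡ 1, so λ ≡ 15·14 ≡ 24.
  x = λ² - 29 - 29 = 576 - 58 ≡ 22; y = λ·(29 - 22) - 10 ≡ 3. → (22, 3)
add Q: (22, 3) + (9, 8). λ = (8 - 3)/(9 - 22) ≡ 5/18 mod 31. 18⁻¹ ≡ 19 (mod 31) since 18·19 = 342 ≡ 1, so λ ≡ 2.
  x = λ² - 22 - 9 = 4 - 31 ≡ 4; y = λ·(22 - 4) - 3 ≡ 2. → (4, 2)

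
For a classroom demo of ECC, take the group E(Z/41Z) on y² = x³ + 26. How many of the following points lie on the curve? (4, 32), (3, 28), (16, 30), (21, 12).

(4, 32): 32² ≡ 40, rhs ≡ 8 → off.
(3, 28): 28² ≡ 5, rhs ≡ 12 → off.
(16, 30): 30² ≡ 39, rhs ≡ 22 → off.
(21, 12): 12² ≡ 21, rhs ≡ 21 → on.

1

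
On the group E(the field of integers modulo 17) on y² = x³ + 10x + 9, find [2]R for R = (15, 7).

tangent at (15, 7): λ = (3·15² + 10)/(2·7) ≡ 5/14. 14⁻¹ ≡ 11 (mod 17) since 14·11 = 154 ≡ 1, so λ ≡ 5·11 ≡ 4.
  x = λ² - 15 - 15 = 16 - 30 ≡ 3; y = λ·(15 - 3) - 7 ≡ 7. → (3, 7)

(3, 7)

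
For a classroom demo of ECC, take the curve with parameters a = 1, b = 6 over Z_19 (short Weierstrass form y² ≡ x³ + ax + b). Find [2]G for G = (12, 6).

(12, 13)

tangent at (12, 6): λ = (3·12² + 1)/(2·6) ≡ 15/12. 12⁻¹ ≡ 8 (mod 19) since 12·8 = 96 ≡ 1, so λ ≡ 15·8 ≡ 6.
  x = λ² - 12 - 12 = 36 - 24 ≡ 12; y = λ·(12 - 12) - 6 ≡ 13. → (12, 13)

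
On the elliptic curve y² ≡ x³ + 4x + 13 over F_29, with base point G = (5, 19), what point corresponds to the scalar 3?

(13, 0)

Repeated addition: build up to 3G.
2G: tangent at (5, 19): λ = (3·5² + 4)/(2·19) ≡ 21/9. 9⁻¹ ≡ 13 (mod 29) since 9·13 = 117 ≡ 1, so λ ≡ 21·13 ≡ 12.
  x = λ² - 5 - 5 = 144 - 10 ≡ 18; y = λ·(5 - 18) - 19 ≡ 28. → (18, 28)
3G: (18, 28) + (5, 19). λ = (19 - 28)/(5 - 18) ≡ 20/16 mod 29. 16⁻¹ ≡ 20 (mod 29), so λ ≡ 23.
  x = λ² - 18 - 5 = 529 - 23 ≡ 13; y = λ·(18 - 13) - 28 ≡ 0. → (13, 0)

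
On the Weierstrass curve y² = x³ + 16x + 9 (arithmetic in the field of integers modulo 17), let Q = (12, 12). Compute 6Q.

(13, 0)

Repeated addition: build up to 6Q.
2Q: tangent at (12, 12): λ = (3·12² + 16)/(2·12) ≡ 6/7. 7⁻¹ ≡ 5 (mod 17), so λ ≡ 6·5 ≡ 13.
  x = λ² - 12 - 12 = 169 - 24 ≡ 9; y = λ·(12 - 9) - 12 ≡ 10. → (9, 10)
3Q: (9, 10) + (12, 12). λ = (12 - 10)/(12 - 9) ≡ 2/3 mod 17. 3⁻¹ ≡ 6 (mod 17), so λ ≡ 12.
  x = λ² - 9 - 12 = 144 - 21 ≡ 4; y = λ·(9 - 4) - 10 ≡ 16. → (4, 16)
4Q: (4, 16) + (12, 12). λ = (12 - 16)/(12 - 4) ≡ 13/8 mod 17. 8⁻¹ ≡ 15 (mod 17), so λ ≡ 8.
  x = λ² - 4 - 12 = 64 - 16 ≡ 14; y = λ·(4 - 14) - 16 ≡ 6. → (14, 6)
5Q: (14, 6) + (12, 12). λ = (12 - 6)/(12 - 14) ≡ 6/15 mod 17. 15⁻¹ ≡ 8 (mod 17), so λ ≡ 14.
  x = λ² - 14 - 12 = 196 - 26 ≡ 0; y = λ·(14 - 0) - 6 ≡ 3. → (0, 3)
6Q: (0, 3) + (12, 12). λ = (12 - 3)/(12 - 0) ≡ 9/12 mod 17. 12⁻¹ ≡ 10 (mod 17), so λ ≡ 5.
  x = λ² - 0 - 12 = 25 - 12 ≡ 13; y = λ·(0 - 13) - 3 ≡ 0. → (13, 0)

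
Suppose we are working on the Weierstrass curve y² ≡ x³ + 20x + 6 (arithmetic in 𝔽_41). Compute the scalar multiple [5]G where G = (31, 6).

(32, 32)

Double-and-add on 5 = (101)₂. Start with G = (31, 6) for the leading 1-bit.
double: tangent at (31, 6): λ = (3·31² + 20)/(2·6) ≡ 33/12. 12⁻¹ ≡ 24 (mod 41), so λ ≡ 33·24 ≡ 13.
  x = λ² - 31 - 31 = 169 - 62 ≡ 25; y = λ·(31 - 25) - 6 ≡ 31. → (25, 31)
double: tangent at (25, 31): λ = (3·25² + 20)/(2·31) ≡ 9/21. 21⁻¹ ≡ 2 (mod 41) since 21·2 = 42 ≡ 1, so λ ≡ 9·2 ≡ 18.
  x = λ² - 25 - 25 = 324 - 50 ≡ 28; y = λ·(25 - 28) - 31 ≡ 38. → (28, 38)
add G: (28, 38) + (31, 6). λ = (6 - 38)/(31 - 28) ≡ 9/3 mod 41. 3⁻¹ ≡ 14 (mod 41), so λ ≡ 3.
  x = λ² - 28 - 31 = 9 - 59 ≡ 32; y = λ·(28 - 32) - 38 ≡ 32. → (32, 32)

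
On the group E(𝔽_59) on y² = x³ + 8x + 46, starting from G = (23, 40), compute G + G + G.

(41, 41)

Repeated addition: build up to 3G.
2G: tangent at (23, 40): λ = (3·23² + 8)/(2·40) ≡ 2/21. 21⁻¹ ≡ 45 (mod 59), so λ ≡ 2·45 ≡ 31.
  x = λ² - 23 - 23 = 961 - 46 ≡ 30; y = λ·(23 - 30) - 40 ≡ 38. → (30, 38)
3G: (30, 38) + (23, 40). λ = (40 - 38)/(23 - 30) ≡ 2/52 mod 59. 52⁻¹ ≡ 42 (mod 59), so λ ≡ 25.
  x = λ² - 30 - 23 = 625 - 53 ≡ 41; y = λ·(30 - 41) - 38 ≡ 41. → (41, 41)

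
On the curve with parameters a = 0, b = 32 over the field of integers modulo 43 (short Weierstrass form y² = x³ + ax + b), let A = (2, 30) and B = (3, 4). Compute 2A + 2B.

(31, 29)

First 2A:
Repeated addition: build up to 2A.
2A: tangent at (2, 30): λ = (3·2² + 0)/(2·30) ≡ 12/17. 17⁻¹ ≡ 38 (mod 43), so λ ≡ 12·38 ≡ 26.
  x = λ² - 2 - 2 = 676 - 4 ≡ 27; y = λ·(2 - 27) - 30 ≡ 8. → (27, 8)
2A = (27, 8).
Next 2B:
Repeated addition: build up to 2B.
2B: tangent at (3, 4): λ = (3·3² + 0)/(2·4) ≡ 27/8. 8⁻¹ ≡ 27 (mod 43) since 8·27 = 216 ≡ 1, so λ ≡ 27·27 ≡ 41.
  x = λ² - 3 - 3 = 1681 - 6 ≡ 41; y = λ·(3 - 41) - 4 ≡ 29. → (41, 29)
2B = (41, 29).
Finally 2A + 2B:
(27, 8) + (41, 29). λ = (29 - 8)/(41 - 27) ≡ 21/14 mod 43. 14⁻¹ ≡ 40 (mod 43) since 14·40 = 560 ≡ 1, so λ ≡ 23.
  x = λ² - 27 - 41 = 529 - 68 ≡ 31; y = λ·(27 - 31) - 8 ≡ 29. → (31, 29)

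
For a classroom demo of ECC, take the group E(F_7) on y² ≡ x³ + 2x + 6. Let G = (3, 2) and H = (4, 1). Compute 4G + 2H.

First 4G:
Repeated addition: build up to 4G.
2G: tangent at (3, 2): λ = (3·3² + 2)/(2·2) ≡ 1/4. 4⁻¹ ≡ 2 (mod 7) since 4·2 = 8 ≡ 1, so λ ≡ 1·2 ≡ 2.
  x = λ² - 3 - 3 = 4 - 6 ≡ 5; y = λ·(3 - 5) - 2 ≡ 1. → (5, 1)
3G: (5, 1) + (3, 2). λ = (2 - 1)/(3 - 5) ≡ 1/5 mod 7. 5⁻¹ ≡ 3 (mod 7), so λ ≡ 3.
  x = λ² - 5 - 3 = 9 - 8 ≡ 1; y = λ·(5 - 1) - 1 ≡ 4. → (1, 4)
4G: (1, 4) + (3, 2). λ = (2 - 4)/(3 - 1) ≡ 5/2 mod 7. 2⁻¹ ≡ 4 (mod 7), so λ ≡ 6.
  x = λ² - 1 - 3 = 36 - 4 ≡ 4; y = λ·(1 - 4) - 4 ≡ 6. → (4, 6)
4G = (4, 6).
Next 2H:
Repeated addition: build up to 2H.
2H: tangent at (4, 1): λ = (3·4² + 2)/(2·1) ≡ 1/2. 2⁻¹ ≡ 4 (mod 7) since 2·4 = 8 ≡ 1, so λ ≡ 1·4 ≡ 4.
  x = λ² - 4 - 4 = 16 - 8 ≡ 1; y = λ·(4 - 1) - 1 ≡ 4. → (1, 4)
2H = (1, 4).
Finally 4G + 2H:
(4, 6) + (1, 4). λ = (4 - 6)/(1 - 4) ≡ 5/4 mod 7. 4⁻¹ ≡ 2 (mod 7) since 4·2 = 8 ≡ 1, so λ ≡ 3.
  x = λ² - 4 - 1 = 9 - 5 ≡ 4; y = λ·(4 - 4) - 6 ≡ 1. → (4, 1)

(4, 1)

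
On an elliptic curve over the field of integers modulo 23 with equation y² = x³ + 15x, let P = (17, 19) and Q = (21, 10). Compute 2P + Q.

First 2P:
Repeated addition: build up to 2P.
2P: tangent at (17, 19): λ = (3·17² + 15)/(2·19) ≡ 8/15. 15⁻¹ ≡ 20 (mod 23) since 15·20 = 300 ≡ 1, so λ ≡ 8·20 ≡ 22.
  x = λ² - 17 - 17 = 484 - 34 ≡ 13; y = λ·(17 - 13) - 19 ≡ 0. → (13, 0)
2P = (13, 0).
Finally 2P + Q:
(13, 0) + (21, 10). λ = (10 - 0)/(21 - 13) ≡ 10/8 mod 23. 8⁻¹ ≡ 3 (mod 23), so λ ≡ 7.
  x = λ² - 13 - 21 = 49 - 34 ≡ 15; y = λ·(13 - 15) - 0 ≡ 9. → (15, 9)

(15, 9)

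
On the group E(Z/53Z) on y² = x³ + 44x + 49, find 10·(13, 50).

Write G = (13, 50).
Double-and-add on 10 = (1010)₂. Start with G = (13, 50) for the leading 1-bit.
double: tangent at (13, 50): λ = (3·13² + 44)/(2·50) ≡ 21/47. 47⁻¹ ≡ 44 (mod 53), so λ ≡ 21·44 ≡ 23.
  x = λ² - 13 - 13 = 529 - 26 ≡ 26; y = λ·(13 - 26) - 50 ≡ 22. → (26, 22)
double: tangent at (26, 22): λ = (3·26² + 44)/(2·22) ≡ 5/44. 44⁻¹ ≡ 47 (mod 53) since 44·47 = 2068 ≡ 1, so λ ≡ 5·47 ≡ 23.
  x = λ² - 26 - 26 = 529 - 52 ≡ 0; y = λ·(26 - 0) - 22 ≡ 46. → (0, 46)
add G: (0, 46) + (13, 50). λ = (50 - 46)/(13 - 0) ≡ 4/13 mod 53. 13⁻¹ ≡ 49 (mod 53), so λ ≡ 37.
  x = λ² - 0 - 13 = 1369 - 13 ≡ 31; y = λ·(0 - 31) - 46 ≡ 26. → (31, 26)
double: tangent at (31, 26): λ = (3·31² + 44)/(2·26) ≡ 12/52. 52⁻¹ ≡ 52 (mod 53), so λ ≡ 12·52 ≡ 41.
  x = λ² - 31 - 31 = 1681 - 62 ≡ 29; y = λ·(31 - 29) - 26 ≡ 3. → (29, 3)

(29, 3)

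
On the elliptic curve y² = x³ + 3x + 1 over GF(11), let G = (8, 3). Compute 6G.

Double-and-add on 6 = (110)₂. Start with G = (8, 3) for the leading 1-bit.
double: tangent at (8, 3): λ = (3·8² + 3)/(2·3) ≡ 8/6. 6⁻¹ ≡ 2 (mod 11), so λ ≡ 8·2 ≡ 5.
  x = λ² - 8 - 8 = 25 - 16 ≡ 9; y = λ·(8 - 9) - 3 ≡ 3. → (9, 3)
add G: (9, 3) + (8, 3). λ = (3 - 3)/(8 - 9) ≡ 0/10 mod 11. 10⁻¹ ≡ 10 (mod 11) since 10·10 = 100 ≡ 1, so λ ≡ 0.
  x = λ² - 9 - 8 = 0 - 17 ≡ 5; y = λ·(9 - 5) - 3 ≡ 8. → (5, 8)
double: tangent at (5, 8): λ = (3·5² + 3)/(2·8) ≡ 1/5. 5⁻¹ ≡ 9 (mod 11) since 5·9 = 45 ≡ 1, so λ ≡ 1·9 ≡ 9.
  x = λ² - 5 - 5 = 81 - 10 ≡ 5; y = λ·(5 - 5) - 8 ≡ 3. → (5, 3)

(5, 3)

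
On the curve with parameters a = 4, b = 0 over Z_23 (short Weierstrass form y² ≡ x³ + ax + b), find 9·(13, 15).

O

Write G = (13, 15).
Double-and-add on 9 = (1001)₂. Start with G = (13, 15) for the leading 1-bit.
double: tangent at (13, 15): λ = (3·13² + 4)/(2·15) ≡ 5/7. 7⁻¹ ≡ 10 (mod 23), so λ ≡ 5·10 ≡ 4.
  x = λ² - 13 - 13 = 16 - 26 ≡ 13; y = λ·(13 - 13) - 15 ≡ 8. → (13, 8)
double: tangent at (13, 8): λ = (3·13² + 4)/(2·8) ≡ 5/16. 16⁻¹ ≡ 13 (mod 23), so λ ≡ 5·13 ≡ 19.
  x = λ² - 13 - 13 = 361 - 26 ≡ 13; y = λ·(13 - 13) - 8 ≡ 15. → (13, 15)
double: tangent at (13, 15): λ = (3·13² + 4)/(2·15) ≡ 5/7. 7⁻¹ ≡ 10 (mod 23), so λ ≡ 5·10 ≡ 4.
  x = λ² - 13 - 13 = 16 - 26 ≡ 13; y = λ·(13 - 13) - 15 ≡ 8. → (13, 8)
add G: (13, 8) + (13, 15): same x and y₁ ≡ -y₂, so the sum is ∞.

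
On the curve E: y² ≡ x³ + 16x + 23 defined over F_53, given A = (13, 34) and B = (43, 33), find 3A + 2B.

First 3A:
Repeated addition: build up to 3A.
2A: tangent at (13, 34): λ = (3·13² + 16)/(2·34) ≡ 46/15. 15⁻¹ ≡ 46 (mod 53) since 15·46 = 690 ≡ 1, so λ ≡ 46·46 ≡ 49.
  x = λ² - 13 - 13 = 2401 - 26 ≡ 43; y = λ·(13 - 43) - 34 ≡ 33. → (43, 33)
3A: (43, 33) + (13, 34). λ = (34 - 33)/(13 - 43) ≡ 1/23 mod 53. 23⁻¹ ≡ 30 (mod 53) since 23·30 = 690 ≡ 1, so λ ≡ 30.
  x = λ² - 43 - 13 = 900 - 56 ≡ 49; y = λ·(43 - 49) - 33 ≡ 52. → (49, 52)
3A = (49, 52).
Next 2B:
Repeated addition: build up to 2B.
2B: tangent at (43, 33): λ = (3·43² + 16)/(2·33) ≡ 51/13. 13⁻¹ ≡ 49 (mod 53) since 13·49 = 637 ≡ 1, so λ ≡ 51·49 ≡ 8.
  x = λ² - 43 - 43 = 64 - 86 ≡ 31; y = λ·(43 - 31) - 33 ≡ 10. → (31, 10)
2B = (31, 10).
Finally 3A + 2B:
(49, 52) + (31, 10). λ = (10 - 52)/(31 - 49) ≡ 11/35 mod 53. 35⁻¹ ≡ 50 (mod 53), so λ ≡ 20.
  x = λ² - 49 - 31 = 400 - 80 ≡ 2; y = λ·(49 - 2) - 52 ≡ 40. → (2, 40)

(2, 40)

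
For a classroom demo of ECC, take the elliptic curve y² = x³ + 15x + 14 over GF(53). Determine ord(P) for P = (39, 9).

2P: tangent at (39, 9): λ = (3·39² + 15)/(2·9) ≡ 20/18. 18⁻¹ ≡ 3 (mod 53), so λ ≡ 20·3 ≡ 7.
  x = λ² - 39 - 39 = 49 - 78 ≡ 24; y = λ·(39 - 24) - 9 ≡ 43. → (24, 43)
3P: (24, 43) + (39, 9). λ = (9 - 43)/(39 - 24) ≡ 19/15 mod 53. 15⁻¹ ≡ 46 (mod 53) since 15·46 = 690 ≡ 1, so λ ≡ 26.
  x = λ² - 24 - 39 = 676 - 63 ≡ 30; y = λ·(24 - 30) - 43 ≡ 13. → (30, 13)
4P: (30, 13) + (39, 9). λ = (9 - 13)/(39 - 30) ≡ 49/9 mod 53. 9⁻¹ ≡ 6 (mod 53) since 9·6 = 54 ≡ 1, so λ ≡ 29.
  x = λ² - 30 - 39 = 841 - 69 ≡ 30; y = λ·(30 - 30) - 13 ≡ 40. → (30, 40)
5P: (30, 40) + (39, 9). λ = (9 - 40)/(39 - 30) ≡ 22/9 mod 53. 9⁻¹ ≡ 6 (mod 53) since 9·6 = 54 ≡ 1, so λ ≡ 26.
  x = λ² - 30 - 39 = 676 - 69 ≡ 24; y = λ·(30 - 24) - 40 ≡ 10. → (24, 10)
6P: (24, 10) + (39, 9). λ = (9 - 10)/(39 - 24) ≡ 52/15 mod 53. 15⁻¹ ≡ 46 (mod 53) since 15·46 = 690 ≡ 1, so λ ≡ 7.
  x = λ² - 24 - 39 = 49 - 63 ≡ 39; y = λ·(24 - 39) - 10 ≡ 44. → (39, 44)
7P: (39, 44) + (39, 9): same x and y₁ ≡ -y₂, so the sum is O.
7P = O, so the order is 7.

7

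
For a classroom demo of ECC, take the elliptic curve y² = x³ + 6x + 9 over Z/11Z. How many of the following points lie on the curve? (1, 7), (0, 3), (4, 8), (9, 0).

(1, 7): 7² ≡ 5, rhs ≡ 5 → on.
(0, 3): 3² ≡ 9, rhs ≡ 9 → on.
(4, 8): 8² ≡ 9, rhs ≡ 9 → on.
(9, 0): 0² ≡ 0, rhs ≡ 0 → on.

4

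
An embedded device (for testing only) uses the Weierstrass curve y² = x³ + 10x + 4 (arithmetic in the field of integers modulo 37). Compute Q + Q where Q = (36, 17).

(29, 2)

tangent at (36, 17): λ = (3·36² + 10)/(2·17) ≡ 13/34. 34⁻¹ ≡ 12 (mod 37), so λ ≡ 13·12 ≡ 8.
  x = λ² - 36 - 36 = 64 - 72 ≡ 29; y = λ·(36 - 29) - 17 ≡ 2. → (29, 2)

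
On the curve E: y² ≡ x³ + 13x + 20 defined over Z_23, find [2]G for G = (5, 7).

(22, 11)

tangent at (5, 7): λ = (3·5² + 13)/(2·7) ≡ 19/14. 14⁻¹ ≡ 5 (mod 23), so λ ≡ 19·5 ≡ 3.
  x = λ² - 5 - 5 = 9 - 10 ≡ 22; y = λ·(5 - 22) - 7 ≡ 11. → (22, 11)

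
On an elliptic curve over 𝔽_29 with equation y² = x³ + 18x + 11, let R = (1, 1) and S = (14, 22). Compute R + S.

(7, 25)

(1, 1) + (14, 22). λ = (22 - 1)/(14 - 1) ≡ 21/13 mod 29. 13⁻¹ ≡ 9 (mod 29), so λ ≡ 15.
  x = λ² - 1 - 14 = 225 - 15 ≡ 7; y = λ·(1 - 7) - 1 ≡ 25. → (7, 25)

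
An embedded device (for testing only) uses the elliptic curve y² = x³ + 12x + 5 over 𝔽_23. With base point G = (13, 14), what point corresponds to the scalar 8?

Double-and-add on 8 = (1000)₂. Start with G = (13, 14) for the leading 1-bit.
double: tangent at (13, 14): λ = (3·13² + 12)/(2·14) ≡ 13/5. 5⁻¹ ≡ 14 (mod 23) since 5·14 = 70 ≡ 1, so λ ≡ 13·14 ≡ 21.
  x = λ² - 13 - 13 = 441 - 26 ≡ 1; y = λ·(13 - 1) - 14 ≡ 8. → (1, 8)
double: tangent at (1, 8): λ = (3·1² + 12)/(2·8) ≡ 15/16. 16⁻¹ ≡ 13 (mod 23), so λ ≡ 15·13 ≡ 11.
  x = λ² - 1 - 1 = 121 - 2 ≡ 4; y = λ·(1 - 4) - 8 ≡ 5. → (4, 5)
double: tangent at (4, 5): λ = (3·4² + 12)/(2·5) ≡ 14/10. 10⁻¹ ≡ 7 (mod 23) since 10·7 = 70 ≡ 1, so λ ≡ 14·7 ≡ 6.
  x = λ² - 4 - 4 = 36 - 8 ≡ 5; y = λ·(4 - 5) - 5 ≡ 12. → (5, 12)

(5, 12)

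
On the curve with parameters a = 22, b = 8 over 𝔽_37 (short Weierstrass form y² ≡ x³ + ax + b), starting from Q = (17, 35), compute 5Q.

(9, 26)

Repeated addition: build up to 5Q.
2Q: tangent at (17, 35): λ = (3·17² + 22)/(2·35) ≡ 1/33. 33⁻¹ ≡ 9 (mod 37), so λ ≡ 1·9 ≡ 9.
  x = λ² - 17 - 17 = 81 - 34 ≡ 10; y = λ·(17 - 10) - 35 ≡ 28. → (10, 28)
3Q: (10, 28) + (17, 35). λ = (35 - 28)/(17 - 10) ≡ 7/7 mod 37. 7⁻¹ ≡ 16 (mod 37), so λ ≡ 1.
  x = λ² - 10 - 17 = 1 - 27 ≡ 11; y = λ·(10 - 11) - 28 ≡ 8. → (11, 8)
4Q: (11, 8) + (17, 35). λ = (35 - 8)/(17 - 11) ≡ 27/6 mod 37. 6⁻¹ ≡ 31 (mod 37), so λ ≡ 23.
  x = λ² - 11 - 17 = 529 - 28 ≡ 20; y = λ·(11 - 20) - 8 ≡ 7. → (20, 7)
5Q: (20, 7) + (17, 35). λ = (35 - 7)/(17 - 20) ≡ 28/34 mod 37. 34⁻¹ ≡ 12 (mod 37) since 34·12 = 408 ≡ 1, so λ ≡ 3.
  x = λ² - 20 - 17 = 9 - 37 ≡ 9; y = λ·(20 - 9) - 7 ≡ 26. → (9, 26)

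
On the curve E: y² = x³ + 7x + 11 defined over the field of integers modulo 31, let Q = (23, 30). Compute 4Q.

(25, 1)

Repeated addition: build up to 4Q.
2Q: tangent at (23, 30): λ = (3·23² + 7)/(2·30) ≡ 13/29. 29⁻¹ ≡ 15 (mod 31), so λ ≡ 13·15 ≡ 9.
  x = λ² - 23 - 23 = 81 - 46 ≡ 4; y = λ·(23 - 4) - 30 ≡ 17. → (4, 17)
3Q: (4, 17) + (23, 30). λ = (30 - 17)/(23 - 4) ≡ 13/19 mod 31. 19⁻¹ ≡ 18 (mod 31) since 19·18 = 342 ≡ 1, so λ ≡ 17.
  x = λ² - 4 - 23 = 289 - 27 ≡ 14; y = λ·(4 - 14) - 17 ≡ 30. → (14, 30)
4Q: (14, 30) + (23, 30). λ = (30 - 30)/(23 - 14) ≡ 0/9 mod 31. 9⁻¹ ≡ 7 (mod 31) since 9·7 = 63 ≡ 1, so λ ≡ 0.
  x = λ² - 14 - 23 = 0 - 37 ≡ 25; y = λ·(14 - 25) - 30 ≡ 1. → (25, 1)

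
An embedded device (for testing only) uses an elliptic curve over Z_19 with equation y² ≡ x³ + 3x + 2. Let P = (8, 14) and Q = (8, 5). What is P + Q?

O

The two points share x = 8 and their y-coordinates satisfy 14 + 5 ≡ 0 (mod 19), so they are inverses. Their sum is ∞.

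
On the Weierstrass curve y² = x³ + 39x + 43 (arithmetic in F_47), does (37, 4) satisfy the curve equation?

yes

y² = 4² ≡ 16; x³ + 39x + 43 = 52139 ≡ 16 (mod 47). 16 = 16.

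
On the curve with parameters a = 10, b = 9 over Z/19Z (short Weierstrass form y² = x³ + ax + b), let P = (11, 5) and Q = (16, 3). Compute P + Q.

(18, 13)

(11, 5) + (16, 3). λ = (3 - 5)/(16 - 11) ≡ 17/5 mod 19. 5⁻¹ ≡ 4 (mod 19), so λ ≡ 11.
  x = λ² - 11 - 16 = 121 - 27 ≡ 18; y = λ·(11 - 18) - 5 ≡ 13. → (18, 13)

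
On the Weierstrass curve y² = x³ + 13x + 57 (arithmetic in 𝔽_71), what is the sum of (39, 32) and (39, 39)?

The two points share x = 39 and their y-coordinates satisfy 32 + 39 ≡ 0 (mod 71), so they are inverses. Their sum is ∞.

O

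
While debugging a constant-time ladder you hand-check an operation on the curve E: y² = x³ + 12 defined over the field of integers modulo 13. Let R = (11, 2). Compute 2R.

(0, 5)

tangent at (11, 2): λ = (3·11² + 0)/(2·2) ≡ 12/4. 4⁻¹ ≡ 10 (mod 13), so λ ≡ 12·10 ≡ 3.
  x = λ² - 11 - 11 = 9 - 22 ≡ 0; y = λ·(11 - 0) - 2 ≡ 5. → (0, 5)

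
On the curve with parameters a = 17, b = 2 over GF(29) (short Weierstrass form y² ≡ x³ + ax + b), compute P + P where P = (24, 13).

(16, 22)

tangent at (24, 13): λ = (3·24² + 17)/(2·13) ≡ 5/26. 26⁻¹ ≡ 19 (mod 29), so λ ≡ 5·19 ≡ 8.
  x = λ² - 24 - 24 = 64 - 48 ≡ 16; y = λ·(24 - 16) - 13 ≡ 22. → (16, 22)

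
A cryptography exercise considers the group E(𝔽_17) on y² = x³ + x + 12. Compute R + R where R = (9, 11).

tangent at (9, 11): λ = (3·9² + 1)/(2·11) ≡ 6/5. 5⁻¹ ≡ 7 (mod 17), so λ ≡ 6·7 ≡ 8.
  x = λ² - 9 - 9 = 64 - 18 ≡ 12; y = λ·(9 - 12) - 11 ≡ 16. → (12, 16)

(12, 16)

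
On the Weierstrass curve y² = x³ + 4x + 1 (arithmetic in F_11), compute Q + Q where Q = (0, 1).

tangent at (0, 1): λ = (3·0² + 4)/(2·1) ≡ 4/2. 2⁻¹ ≡ 6 (mod 11) since 2·6 = 12 ≡ 1, so λ ≡ 4·6 ≡ 2.
  x = λ² - 0 - 0 = 4 - 0 ≡ 4; y = λ·(0 - 4) - 1 ≡ 2. → (4, 2)

(4, 2)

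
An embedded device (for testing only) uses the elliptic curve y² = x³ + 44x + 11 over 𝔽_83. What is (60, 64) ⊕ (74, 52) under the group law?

(70, 75)

(60, 64) + (74, 52). λ = (52 - 64)/(74 - 60) ≡ 71/14 mod 83. 14⁻¹ ≡ 6 (mod 83) since 14·6 = 84 ≡ 1, so λ ≡ 11.
  x = λ² - 60 - 74 = 121 - 134 ≡ 70; y = λ·(60 - 70) - 64 ≡ 75. → (70, 75)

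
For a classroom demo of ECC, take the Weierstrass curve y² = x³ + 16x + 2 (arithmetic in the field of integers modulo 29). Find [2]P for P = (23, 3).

(17, 5)

tangent at (23, 3): λ = (3·23² + 16)/(2·3) ≡ 8/6. 6⁻¹ ≡ 5 (mod 29) since 6·5 = 30 ≡ 1, so λ ≡ 8·5 ≡ 11.
  x = λ² - 23 - 23 = 121 - 46 ≡ 17; y = λ·(23 - 17) - 3 ≡ 5. → (17, 5)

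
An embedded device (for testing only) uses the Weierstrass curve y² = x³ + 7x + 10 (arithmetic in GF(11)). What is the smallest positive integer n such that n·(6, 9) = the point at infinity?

9

2P: tangent at (6, 9): λ = (3·6² + 7)/(2·9) ≡ 5/7. 7⁻¹ ≡ 8 (mod 11), so λ ≡ 5·8 ≡ 7.
  x = λ² - 6 - 6 = 49 - 12 ≡ 4; y = λ·(6 - 4) - 9 ≡ 5. → (4, 5)
3P: (4, 5) + (6, 9). λ = (9 - 5)/(6 - 4) ≡ 4/2 mod 11. 2⁻¹ ≡ 6 (mod 11), so λ ≡ 2.
  x = λ² - 4 - 6 = 4 - 10 ≡ 5; y = λ·(4 - 5) - 5 ≡ 4. → (5, 4)
4P: (5, 4) + (6, 9). λ = (9 - 4)/(6 - 5) ≡ 5/1 mod 11. 1⁻¹ ≡ 1 (mod 11), so λ ≡ 5.
  x = λ² - 5 - 6 = 25 - 11 ≡ 3; y = λ·(5 - 3) - 4 ≡ 6. → (3, 6)
5P: (3, 6) + (6, 9). λ = (9 - 6)/(6 - 3) ≡ 3/3 mod 11. 3⁻¹ ≡ 4 (mod 11), so λ ≡ 1.
  x = λ² - 3 - 6 = 1 - 9 ≡ 3; y = λ·(3 - 3) - 6 ≡ 5. → (3, 5)
6P: (3, 5) + (6, 9). λ = (9 - 5)/(6 - 3) ≡ 4/3 mod 11. 3⁻¹ ≡ 4 (mod 11) since 3·4 = 12 ≡ 1, so λ ≡ 5.
  x = λ² - 3 - 6 = 25 - 9 ≡ 5; y = λ·(3 - 5) - 5 ≡ 7. → (5, 7)
7P: (5, 7) + (6, 9). λ = (9 - 7)/(6 - 5) ≡ 2/1 mod 11. 1⁻¹ ≡ 1 (mod 11), so λ ≡ 2.
  x = λ² - 5 - 6 = 4 - 11 ≡ 4; y = λ·(5 - 4) - 7 ≡ 6. → (4, 6)
8P: (4, 6) + (6, 9). λ = (9 - 6)/(6 - 4) ≡ 3/2 mod 11. 2⁻¹ ≡ 6 (mod 11) since 2·6 = 12 ≡ 1, so λ ≡ 7.
  x = λ² - 4 - 6 = 49 - 10 ≡ 6; y = λ·(4 - 6) - 6 ≡ 2. → (6, 2)
9P: (6, 2) + (6, 9): same x and y₁ ≡ -y₂, so the sum is the point at infinity.
9P = the point at infinity, so the order is 9.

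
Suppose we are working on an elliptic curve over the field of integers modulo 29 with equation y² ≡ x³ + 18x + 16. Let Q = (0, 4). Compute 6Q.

Repeated addition: build up to 6Q.
2Q: tangent at (0, 4): λ = (3·0² + 18)/(2·4) ≡ 18/8. 8⁻¹ ≡ 11 (mod 29) since 8·11 = 88 ≡ 1, so λ ≡ 18·11 ≡ 24.
  x = λ² - 0 - 0 = 576 - 0 ≡ 25; y = λ·(0 - 25) - 4 ≡ 5. → (25, 5)
3Q: (25, 5) + (0, 4). λ = (4 - 5)/(0 - 25) ≡ 28/4 mod 29. 4⁻¹ ≡ 22 (mod 29) since 4·22 = 88 ≡ 1, so λ ≡ 7.
  x = λ² - 25 - 0 = 49 - 25 ≡ 24; y = λ·(25 - 24) - 5 ≡ 2. → (24, 2)
4Q: (24, 2) + (0, 4). λ = (4 - 2)/(0 - 24) ≡ 2/5 mod 29. 5⁻¹ ≡ 6 (mod 29), so λ ≡ 12.
  x = λ² - 24 - 0 = 144 - 24 ≡ 4; y = λ·(24 - 4) - 2 ≡ 6. → (4, 6)
5Q: (4, 6) + (0, 4). λ = (4 - 6)/(0 - 4) ≡ 27/25 mod 29. 25⁻¹ ≡ 7 (mod 29), so λ ≡ 15.
  x = λ² - 4 - 0 = 225 - 4 ≡ 18; y = λ·(4 - 18) - 6 ≡ 16. → (18, 16)
6Q: (18, 16) + (0, 4). λ = (4 - 16)/(0 - 18) ≡ 17/11 mod 29. 11⁻¹ ≡ 8 (mod 29) since 11·8 = 88 ≡ 1, so λ ≡ 20.
  x = λ² - 18 - 0 = 400 - 18 ≡ 5; y = λ·(18 - 5) - 16 ≡ 12. → (5, 12)

(5, 12)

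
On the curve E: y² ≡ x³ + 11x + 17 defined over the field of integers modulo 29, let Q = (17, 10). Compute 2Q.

(23, 5)

tangent at (17, 10): λ = (3·17² + 11)/(2·10) ≡ 8/20. 20⁻¹ ≡ 16 (mod 29) since 20·16 = 320 ≡ 1, so λ ≡ 8·16 ≡ 12.
  x = λ² - 17 - 17 = 144 - 34 ≡ 23; y = λ·(17 - 23) - 10 ≡ 5. → (23, 5)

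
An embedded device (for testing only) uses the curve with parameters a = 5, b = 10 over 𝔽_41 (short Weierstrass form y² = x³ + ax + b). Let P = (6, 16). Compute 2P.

tangent at (6, 16): λ = (3·6² + 5)/(2·16) ≡ 31/32. 32⁻¹ ≡ 9 (mod 41), so λ ≡ 31·9 ≡ 33.
  x = λ² - 6 - 6 = 1089 - 12 ≡ 11; y = λ·(6 - 11) - 16 ≡ 24. → (11, 24)

(11, 24)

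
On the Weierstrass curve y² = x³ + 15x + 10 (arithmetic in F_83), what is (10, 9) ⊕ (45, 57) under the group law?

(29, 10)

(10, 9) + (45, 57). λ = (57 - 9)/(45 - 10) ≡ 48/35 mod 83. 35⁻¹ ≡ 19 (mod 83), so λ ≡ 82.
  x = λ² - 10 - 45 = 6724 - 55 ≡ 29; y = λ·(10 - 29) - 9 ≡ 10. → (29, 10)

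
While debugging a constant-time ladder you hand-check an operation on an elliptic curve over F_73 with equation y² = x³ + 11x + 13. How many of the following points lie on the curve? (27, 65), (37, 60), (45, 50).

(27, 65): 65² ≡ 64, rhs ≡ 64 → on.
(37, 60): 60² ≡ 23, rhs ≡ 46 → off.
(45, 50): 50² ≡ 18, rhs ≡ 18 → on.

2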